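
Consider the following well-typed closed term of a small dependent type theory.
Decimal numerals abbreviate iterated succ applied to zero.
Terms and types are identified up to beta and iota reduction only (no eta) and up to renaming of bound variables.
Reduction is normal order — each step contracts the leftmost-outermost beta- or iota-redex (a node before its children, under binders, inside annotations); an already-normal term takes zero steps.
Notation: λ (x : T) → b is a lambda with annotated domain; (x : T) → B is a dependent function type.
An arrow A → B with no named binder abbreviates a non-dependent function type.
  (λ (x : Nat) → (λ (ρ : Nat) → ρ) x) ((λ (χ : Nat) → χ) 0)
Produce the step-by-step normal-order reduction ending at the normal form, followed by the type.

normal-order reduction:
  (λ (x : Nat) → (λ (ρ : Nat) → ρ) x) ((λ (χ : Nat) → χ) 0)
  ~> (λ (x : Nat) → x) ((λ (ρ : Nat) → ρ) 0)
  ~> (λ (x : Nat) → x) 0
  ~> 0
type:
  Nat


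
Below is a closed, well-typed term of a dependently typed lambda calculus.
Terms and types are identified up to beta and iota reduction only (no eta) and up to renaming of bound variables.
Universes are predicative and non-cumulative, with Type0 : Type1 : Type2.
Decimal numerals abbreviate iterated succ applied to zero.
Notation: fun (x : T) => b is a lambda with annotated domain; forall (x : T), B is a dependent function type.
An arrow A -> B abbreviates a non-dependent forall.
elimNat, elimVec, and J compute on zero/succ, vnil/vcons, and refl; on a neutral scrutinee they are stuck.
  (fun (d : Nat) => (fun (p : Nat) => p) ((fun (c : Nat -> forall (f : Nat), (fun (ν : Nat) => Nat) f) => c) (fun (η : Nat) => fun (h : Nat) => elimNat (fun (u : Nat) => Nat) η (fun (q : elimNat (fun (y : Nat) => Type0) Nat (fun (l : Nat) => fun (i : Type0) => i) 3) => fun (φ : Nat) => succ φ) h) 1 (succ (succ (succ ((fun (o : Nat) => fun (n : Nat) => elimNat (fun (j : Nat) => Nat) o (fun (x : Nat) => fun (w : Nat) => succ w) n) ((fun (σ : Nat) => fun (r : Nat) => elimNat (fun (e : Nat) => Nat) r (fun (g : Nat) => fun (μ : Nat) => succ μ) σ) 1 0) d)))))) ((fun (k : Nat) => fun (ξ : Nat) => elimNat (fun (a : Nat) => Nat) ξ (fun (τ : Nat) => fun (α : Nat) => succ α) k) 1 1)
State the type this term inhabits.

the term's type:
  Nat


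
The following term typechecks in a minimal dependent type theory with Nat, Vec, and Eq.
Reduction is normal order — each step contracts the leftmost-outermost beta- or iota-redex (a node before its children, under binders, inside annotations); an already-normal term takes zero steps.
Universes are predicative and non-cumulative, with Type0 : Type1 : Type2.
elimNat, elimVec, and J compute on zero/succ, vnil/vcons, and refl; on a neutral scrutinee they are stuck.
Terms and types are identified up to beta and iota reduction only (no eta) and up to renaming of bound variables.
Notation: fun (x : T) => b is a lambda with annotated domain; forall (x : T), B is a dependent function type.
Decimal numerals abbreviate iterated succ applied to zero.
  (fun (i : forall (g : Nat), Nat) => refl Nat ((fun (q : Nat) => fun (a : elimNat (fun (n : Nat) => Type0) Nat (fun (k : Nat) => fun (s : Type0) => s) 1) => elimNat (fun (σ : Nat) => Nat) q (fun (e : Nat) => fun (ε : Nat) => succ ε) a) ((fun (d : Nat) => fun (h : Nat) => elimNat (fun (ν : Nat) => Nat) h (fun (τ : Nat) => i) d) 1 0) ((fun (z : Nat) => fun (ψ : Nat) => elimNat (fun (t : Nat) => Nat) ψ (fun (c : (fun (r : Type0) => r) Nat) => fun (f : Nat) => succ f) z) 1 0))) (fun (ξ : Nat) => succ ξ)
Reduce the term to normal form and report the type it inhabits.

reduced normal form:
  refl Nat 2
the term's type:
  Eq Nat 2 2


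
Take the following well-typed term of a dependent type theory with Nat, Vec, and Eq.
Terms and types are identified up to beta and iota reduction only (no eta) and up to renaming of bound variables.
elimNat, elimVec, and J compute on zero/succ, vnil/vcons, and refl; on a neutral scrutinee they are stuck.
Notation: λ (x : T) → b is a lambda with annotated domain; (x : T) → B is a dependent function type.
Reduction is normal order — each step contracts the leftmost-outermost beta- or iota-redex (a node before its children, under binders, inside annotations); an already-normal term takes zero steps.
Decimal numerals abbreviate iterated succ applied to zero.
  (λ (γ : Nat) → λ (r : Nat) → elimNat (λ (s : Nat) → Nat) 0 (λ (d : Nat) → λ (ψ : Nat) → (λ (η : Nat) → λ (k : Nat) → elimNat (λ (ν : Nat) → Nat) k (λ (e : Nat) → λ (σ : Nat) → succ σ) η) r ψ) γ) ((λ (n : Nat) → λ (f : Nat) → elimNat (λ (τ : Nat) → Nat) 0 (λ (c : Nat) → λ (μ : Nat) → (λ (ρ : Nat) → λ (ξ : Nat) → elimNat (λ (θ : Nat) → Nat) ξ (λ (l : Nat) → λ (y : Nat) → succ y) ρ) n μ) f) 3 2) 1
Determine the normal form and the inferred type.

normal form:
  6
inferred type:
  Nat


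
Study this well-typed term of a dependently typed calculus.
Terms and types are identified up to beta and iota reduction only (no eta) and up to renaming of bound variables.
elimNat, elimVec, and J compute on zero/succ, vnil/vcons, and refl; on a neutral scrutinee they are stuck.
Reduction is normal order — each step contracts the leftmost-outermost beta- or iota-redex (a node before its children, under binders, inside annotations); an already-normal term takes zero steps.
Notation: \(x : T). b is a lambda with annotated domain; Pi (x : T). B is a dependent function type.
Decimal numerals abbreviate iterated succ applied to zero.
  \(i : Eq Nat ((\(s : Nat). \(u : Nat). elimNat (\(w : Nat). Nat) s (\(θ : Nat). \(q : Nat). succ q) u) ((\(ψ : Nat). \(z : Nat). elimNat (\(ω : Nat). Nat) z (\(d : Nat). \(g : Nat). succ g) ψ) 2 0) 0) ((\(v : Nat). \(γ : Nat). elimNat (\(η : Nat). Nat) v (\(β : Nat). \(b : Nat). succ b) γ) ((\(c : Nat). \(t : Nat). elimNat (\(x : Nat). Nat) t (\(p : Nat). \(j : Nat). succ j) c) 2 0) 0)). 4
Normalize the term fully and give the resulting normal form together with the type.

normal form:
  \(i : Eq Nat 2 2). 4
type:
  Pi (i : Eq Nat 2 2). Nat
observation: the first redex contracted is a beta-redex; the normal form is reached in 24 normal-order steps.


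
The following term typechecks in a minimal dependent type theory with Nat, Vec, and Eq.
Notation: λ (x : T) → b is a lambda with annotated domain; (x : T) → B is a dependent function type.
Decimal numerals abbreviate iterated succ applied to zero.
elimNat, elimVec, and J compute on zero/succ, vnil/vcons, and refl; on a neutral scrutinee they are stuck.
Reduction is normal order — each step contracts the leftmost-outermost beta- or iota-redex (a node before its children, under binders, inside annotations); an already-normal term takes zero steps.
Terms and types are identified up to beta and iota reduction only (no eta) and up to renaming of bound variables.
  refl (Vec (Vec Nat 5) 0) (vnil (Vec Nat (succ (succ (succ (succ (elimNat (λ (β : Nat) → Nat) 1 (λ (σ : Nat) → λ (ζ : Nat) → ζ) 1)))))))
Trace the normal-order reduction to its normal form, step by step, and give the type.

normal-order reduction:
  refl (Vec (Vec Nat 5) 0) (vnil (Vec Nat (succ (succ (succ (succ (elimNat (λ (β : Nat) → Nat) 1 (λ (σ : Nat) → λ (ζ : Nat) → ζ) 1)))))))
  ~> refl (Vec (Vec Nat 5) 0) (vnil (Vec Nat (succ (succ (succ (succ ((λ (β : Nat) → λ (σ : Nat) → σ) 0 (elimNat (λ (ζ : Nat) → Nat) 1 (λ (i : Nat) → λ (ψ : Nat) → ψ) 0))))))))
  ~> refl (Vec (Vec Nat 5) 0) (vnil (Vec Nat (succ (succ (succ (succ ((λ (β : Nat) → β) (elimNat (λ (σ : Nat) → Nat) 1 (λ (ζ : Nat) → λ (i : Nat) → i) 0))))))))
  ~> refl (Vec (Vec Nat 5) 0) (vnil (Vec Nat (succ (succ (succ (succ (elimNat (λ (β : Nat) → Nat) 1 (λ (σ : Nat) → λ (ζ : Nat) → ζ) 0)))))))
  ~> refl (Vec (Vec Nat 5) 0) (vnil (Vec Nat 5))
type:
  Eq (Vec (Vec Nat 5) 0) (vnil (Vec Nat 5)) (vnil (Vec Nat 5))


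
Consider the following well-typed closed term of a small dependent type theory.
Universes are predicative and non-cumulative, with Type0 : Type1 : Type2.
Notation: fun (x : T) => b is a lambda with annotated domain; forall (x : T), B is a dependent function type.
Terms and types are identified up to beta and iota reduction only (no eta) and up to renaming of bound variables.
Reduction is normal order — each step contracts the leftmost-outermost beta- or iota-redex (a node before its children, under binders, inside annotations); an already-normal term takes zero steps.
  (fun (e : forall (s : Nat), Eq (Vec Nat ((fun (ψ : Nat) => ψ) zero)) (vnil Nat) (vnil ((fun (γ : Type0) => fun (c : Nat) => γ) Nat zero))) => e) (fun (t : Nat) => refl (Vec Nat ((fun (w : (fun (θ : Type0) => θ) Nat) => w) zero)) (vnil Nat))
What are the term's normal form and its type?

resulting normal form:
  fun (e : Nat) => refl (Vec Nat zero) (vnil Nat)
the term's type:
  forall (e : Nat), Eq (Vec Nat zero) (vnil Nat) (vnil Nat)
observation: contracting a beta-redex first, the term normalizes in 2 steps.


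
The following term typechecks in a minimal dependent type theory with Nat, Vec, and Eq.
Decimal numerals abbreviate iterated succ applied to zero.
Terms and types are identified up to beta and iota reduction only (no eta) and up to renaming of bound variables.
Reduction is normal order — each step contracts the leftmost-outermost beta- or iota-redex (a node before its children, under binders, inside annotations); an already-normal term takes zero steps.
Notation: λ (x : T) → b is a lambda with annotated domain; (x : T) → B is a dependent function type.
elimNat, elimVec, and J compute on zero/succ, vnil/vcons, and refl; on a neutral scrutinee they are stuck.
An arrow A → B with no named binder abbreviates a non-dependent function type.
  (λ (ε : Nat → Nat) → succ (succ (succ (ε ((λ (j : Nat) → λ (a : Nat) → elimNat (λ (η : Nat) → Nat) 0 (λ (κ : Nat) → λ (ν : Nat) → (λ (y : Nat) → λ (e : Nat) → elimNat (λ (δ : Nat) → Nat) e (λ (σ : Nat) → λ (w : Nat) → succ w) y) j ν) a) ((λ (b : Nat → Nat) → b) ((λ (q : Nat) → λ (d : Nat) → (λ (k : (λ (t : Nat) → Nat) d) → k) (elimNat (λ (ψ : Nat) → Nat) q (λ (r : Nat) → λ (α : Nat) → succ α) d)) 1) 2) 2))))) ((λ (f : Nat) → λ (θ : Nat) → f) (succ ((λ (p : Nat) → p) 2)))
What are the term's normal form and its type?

normal form:
  6
inferred type:
  Nat
observation: the first redex contracted is a beta-redex; the normal form is reached in 4 normal-order steps.


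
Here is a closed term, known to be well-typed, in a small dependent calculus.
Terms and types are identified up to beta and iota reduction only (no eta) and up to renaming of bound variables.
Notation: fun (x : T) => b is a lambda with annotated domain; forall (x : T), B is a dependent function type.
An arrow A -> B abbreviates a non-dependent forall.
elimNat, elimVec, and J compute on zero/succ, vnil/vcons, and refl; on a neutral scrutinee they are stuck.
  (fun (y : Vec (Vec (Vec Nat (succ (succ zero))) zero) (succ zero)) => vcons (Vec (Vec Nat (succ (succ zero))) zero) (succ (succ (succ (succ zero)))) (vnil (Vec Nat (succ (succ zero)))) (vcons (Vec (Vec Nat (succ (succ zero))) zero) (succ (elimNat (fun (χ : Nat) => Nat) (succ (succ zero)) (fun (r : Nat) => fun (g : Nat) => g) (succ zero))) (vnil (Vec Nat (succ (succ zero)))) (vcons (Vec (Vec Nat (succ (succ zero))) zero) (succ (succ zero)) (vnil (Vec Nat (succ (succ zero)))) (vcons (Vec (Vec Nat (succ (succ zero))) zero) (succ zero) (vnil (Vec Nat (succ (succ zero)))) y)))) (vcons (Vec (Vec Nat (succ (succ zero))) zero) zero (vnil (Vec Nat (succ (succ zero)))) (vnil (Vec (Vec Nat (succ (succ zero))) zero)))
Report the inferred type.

the term's type:
  Vec (Vec (Vec Nat (succ (succ zero))) zero) (succ (succ (succ (succ (succ zero)))))


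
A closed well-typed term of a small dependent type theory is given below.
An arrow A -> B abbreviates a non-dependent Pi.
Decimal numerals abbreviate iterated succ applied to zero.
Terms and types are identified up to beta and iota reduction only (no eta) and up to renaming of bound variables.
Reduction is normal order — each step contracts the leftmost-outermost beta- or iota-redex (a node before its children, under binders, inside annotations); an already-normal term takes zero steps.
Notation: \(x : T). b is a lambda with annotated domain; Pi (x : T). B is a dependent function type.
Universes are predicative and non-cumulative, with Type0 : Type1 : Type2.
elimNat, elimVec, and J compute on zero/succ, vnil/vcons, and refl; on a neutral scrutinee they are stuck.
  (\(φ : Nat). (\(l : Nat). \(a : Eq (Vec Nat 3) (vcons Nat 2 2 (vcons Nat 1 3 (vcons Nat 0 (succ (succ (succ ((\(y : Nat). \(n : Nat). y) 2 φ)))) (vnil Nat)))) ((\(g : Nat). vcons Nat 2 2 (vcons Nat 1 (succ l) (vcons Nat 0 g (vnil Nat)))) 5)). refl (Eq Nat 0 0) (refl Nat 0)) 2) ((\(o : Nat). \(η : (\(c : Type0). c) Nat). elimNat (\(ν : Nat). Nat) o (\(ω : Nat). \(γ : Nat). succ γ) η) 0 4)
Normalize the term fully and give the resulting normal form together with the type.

normal form:
  \(φ : Eq (Vec Nat 3) (vcons Nat 2 2 (vcons Nat 1 3 (vcons Nat 0 5 (vnil Nat)))) (vcons Nat 2 2 (vcons Nat 1 3 (vcons Nat 0 5 (vnil Nat))))). refl (Eq Nat 0 0) (refl Nat 0)
type:
  Eq (Vec Nat 3) (vcons Nat 2 2 (vcons Nat 1 3 (vcons Nat 0 5 (vnil Nat)))) (vcons Nat 2 2 (vcons Nat 1 3 (vcons Nat 0 5 (vnil Nat)))) -> Eq (Eq Nat 0 0) (refl Nat 0) (refl Nat 0)


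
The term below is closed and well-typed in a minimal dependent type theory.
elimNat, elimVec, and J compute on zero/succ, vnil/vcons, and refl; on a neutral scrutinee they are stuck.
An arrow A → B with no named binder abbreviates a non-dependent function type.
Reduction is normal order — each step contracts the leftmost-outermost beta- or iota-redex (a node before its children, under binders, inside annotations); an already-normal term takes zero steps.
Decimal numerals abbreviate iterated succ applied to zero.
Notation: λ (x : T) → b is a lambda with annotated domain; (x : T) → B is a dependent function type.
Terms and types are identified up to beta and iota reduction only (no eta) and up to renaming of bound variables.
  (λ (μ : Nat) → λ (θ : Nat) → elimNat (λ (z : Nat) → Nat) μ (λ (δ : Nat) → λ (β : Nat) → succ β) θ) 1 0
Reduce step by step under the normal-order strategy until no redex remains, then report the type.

normal-order reduction sequence:
  (λ (μ : Nat) → λ (θ : Nat) → elimNat (λ (z : Nat) → Nat) μ (λ (δ : Nat) → λ (β : Nat) → succ β) θ) 1 0
  ~> (λ (μ : Nat) → elimNat (λ (θ : Nat) → Nat) 1 (λ (z : Nat) → λ (δ : Nat) → succ δ) μ) 0
  ~> elimNat (λ (μ : Nat) → Nat) 1 (λ (θ : Nat) → λ (z : Nat) → succ z) 0
  ~> 1
inferred type:
  Nat


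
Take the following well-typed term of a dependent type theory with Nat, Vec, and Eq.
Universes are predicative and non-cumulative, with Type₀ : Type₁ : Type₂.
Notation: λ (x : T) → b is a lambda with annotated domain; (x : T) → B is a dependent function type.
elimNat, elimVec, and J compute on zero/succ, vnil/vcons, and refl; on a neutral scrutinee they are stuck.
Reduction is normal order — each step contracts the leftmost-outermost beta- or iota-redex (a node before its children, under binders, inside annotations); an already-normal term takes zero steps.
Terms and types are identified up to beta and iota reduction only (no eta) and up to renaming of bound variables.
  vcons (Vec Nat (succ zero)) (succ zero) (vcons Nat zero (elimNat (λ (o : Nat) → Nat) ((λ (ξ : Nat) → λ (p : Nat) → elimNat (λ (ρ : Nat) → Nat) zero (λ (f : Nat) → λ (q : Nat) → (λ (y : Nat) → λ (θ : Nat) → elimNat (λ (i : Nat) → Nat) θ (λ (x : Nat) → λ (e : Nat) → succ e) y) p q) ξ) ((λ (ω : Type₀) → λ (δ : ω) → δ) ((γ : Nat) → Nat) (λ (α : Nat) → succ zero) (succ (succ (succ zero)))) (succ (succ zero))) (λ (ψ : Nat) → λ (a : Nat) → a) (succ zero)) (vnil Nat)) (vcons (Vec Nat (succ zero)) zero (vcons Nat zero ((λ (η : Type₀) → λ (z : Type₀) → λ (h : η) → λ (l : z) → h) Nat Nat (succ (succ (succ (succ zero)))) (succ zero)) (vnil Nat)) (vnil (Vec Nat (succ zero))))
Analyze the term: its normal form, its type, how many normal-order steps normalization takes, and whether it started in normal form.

normal form:
  vcons (Vec Nat (succ zero)) (succ zero) (vcons Nat zero (succ (succ zero)) (vnil Nat)) (vcons (Vec Nat (succ zero)) zero (vcons Nat zero (succ (succ (succ (succ zero)))) (vnil Nat)) (vnil (Vec Nat (succ zero))))
inferred type:
  Vec (Vec Nat (succ zero)) (succ (succ zero))
reduction steps (normal order): 26
term was already normal: no
first redex: an elimNat iota-redex


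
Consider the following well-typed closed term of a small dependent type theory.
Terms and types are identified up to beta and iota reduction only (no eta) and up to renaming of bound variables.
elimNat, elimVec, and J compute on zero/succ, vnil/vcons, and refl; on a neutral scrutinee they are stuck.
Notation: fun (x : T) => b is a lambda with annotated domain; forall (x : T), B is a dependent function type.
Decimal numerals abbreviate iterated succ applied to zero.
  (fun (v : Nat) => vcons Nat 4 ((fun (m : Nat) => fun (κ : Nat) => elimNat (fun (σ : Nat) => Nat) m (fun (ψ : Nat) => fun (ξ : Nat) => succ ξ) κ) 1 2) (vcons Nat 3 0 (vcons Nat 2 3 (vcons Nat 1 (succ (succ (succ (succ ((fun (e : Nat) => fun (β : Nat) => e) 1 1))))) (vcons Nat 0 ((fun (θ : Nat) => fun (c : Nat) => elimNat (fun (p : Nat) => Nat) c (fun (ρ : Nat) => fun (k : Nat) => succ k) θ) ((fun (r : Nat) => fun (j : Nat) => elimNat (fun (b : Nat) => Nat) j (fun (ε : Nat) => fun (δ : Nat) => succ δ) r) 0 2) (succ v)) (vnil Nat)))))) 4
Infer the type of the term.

type:
  Vec Nat 5


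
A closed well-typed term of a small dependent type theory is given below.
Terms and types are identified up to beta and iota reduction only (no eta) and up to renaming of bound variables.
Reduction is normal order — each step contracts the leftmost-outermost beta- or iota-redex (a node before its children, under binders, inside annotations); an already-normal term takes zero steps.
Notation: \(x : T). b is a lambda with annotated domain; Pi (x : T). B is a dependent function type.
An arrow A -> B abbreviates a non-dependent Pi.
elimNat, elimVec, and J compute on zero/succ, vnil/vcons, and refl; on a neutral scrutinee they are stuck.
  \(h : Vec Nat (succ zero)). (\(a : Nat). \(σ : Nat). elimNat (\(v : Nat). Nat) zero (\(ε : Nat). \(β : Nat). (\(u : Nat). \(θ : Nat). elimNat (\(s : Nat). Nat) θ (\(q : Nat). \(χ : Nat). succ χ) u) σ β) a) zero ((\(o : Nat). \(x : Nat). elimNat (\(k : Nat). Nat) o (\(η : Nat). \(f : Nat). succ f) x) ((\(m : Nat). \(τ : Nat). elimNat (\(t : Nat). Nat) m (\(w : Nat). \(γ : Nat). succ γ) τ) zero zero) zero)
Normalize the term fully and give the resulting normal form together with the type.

reduced normal form:
  \(h : Vec Nat (succ zero)). zero
inferred type:
  Vec Nat (succ zero) -> Nat


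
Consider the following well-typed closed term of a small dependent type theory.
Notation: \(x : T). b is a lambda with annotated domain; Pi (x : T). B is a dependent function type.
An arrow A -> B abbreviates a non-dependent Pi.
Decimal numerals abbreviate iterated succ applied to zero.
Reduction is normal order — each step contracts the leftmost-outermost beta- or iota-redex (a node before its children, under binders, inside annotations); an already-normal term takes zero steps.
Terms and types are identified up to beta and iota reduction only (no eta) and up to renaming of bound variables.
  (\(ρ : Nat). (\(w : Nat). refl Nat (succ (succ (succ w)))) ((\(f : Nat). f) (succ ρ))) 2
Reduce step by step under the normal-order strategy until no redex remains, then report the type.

normal-order reduction:
  (\(ρ : Nat). (\(w : Nat). refl Nat (succ (succ (succ w)))) ((\(f : Nat). f) (succ ρ))) 2
  ~> (\(ρ : Nat). refl Nat (succ (succ (succ ρ)))) ((\(w : Nat). w) 3)
  ~> refl Nat (succ (succ (succ ((\(ρ : Nat). ρ) 3))))
  ~> refl Nat 6
inferred type:
  Eq Nat 6 6


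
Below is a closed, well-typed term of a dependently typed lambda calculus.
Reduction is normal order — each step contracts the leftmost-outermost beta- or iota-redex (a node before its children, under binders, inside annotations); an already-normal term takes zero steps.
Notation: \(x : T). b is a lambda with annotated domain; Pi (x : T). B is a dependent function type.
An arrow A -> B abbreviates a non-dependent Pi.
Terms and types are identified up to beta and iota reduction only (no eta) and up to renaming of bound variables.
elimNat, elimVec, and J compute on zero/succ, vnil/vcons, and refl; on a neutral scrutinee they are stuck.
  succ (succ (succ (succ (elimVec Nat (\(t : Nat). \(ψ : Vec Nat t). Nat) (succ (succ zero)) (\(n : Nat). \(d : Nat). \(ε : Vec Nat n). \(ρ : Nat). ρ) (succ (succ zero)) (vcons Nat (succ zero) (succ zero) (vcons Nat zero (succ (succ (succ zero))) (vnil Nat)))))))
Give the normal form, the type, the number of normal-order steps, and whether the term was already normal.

resulting normal form:
  succ (succ (succ (succ (succ (succ zero)))))
type:
  Nat
normal-order step count: 11
started in normal form: no
first contracted redex: an elimVec iota-redex


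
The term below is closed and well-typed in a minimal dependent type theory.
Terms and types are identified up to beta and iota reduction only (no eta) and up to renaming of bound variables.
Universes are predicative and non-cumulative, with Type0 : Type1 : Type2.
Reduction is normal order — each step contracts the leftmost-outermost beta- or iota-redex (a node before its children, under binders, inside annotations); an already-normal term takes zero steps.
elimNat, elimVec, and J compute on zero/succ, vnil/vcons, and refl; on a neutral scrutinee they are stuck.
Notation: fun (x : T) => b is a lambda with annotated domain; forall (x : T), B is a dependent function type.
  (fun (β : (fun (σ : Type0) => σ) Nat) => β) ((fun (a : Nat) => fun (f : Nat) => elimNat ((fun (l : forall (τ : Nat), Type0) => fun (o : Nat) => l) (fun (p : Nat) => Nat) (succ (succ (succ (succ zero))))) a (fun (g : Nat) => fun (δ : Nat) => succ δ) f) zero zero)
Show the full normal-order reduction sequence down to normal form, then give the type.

normal-order reduction:
  (fun (β : (fun (σ : Type0) => σ) Nat) => β) ((fun (a : Nat) => fun (f : Nat) => elimNat ((fun (l : forall (τ : Nat), Type0) => fun (o : Nat) => l) (fun (p : Nat) => Nat) (succ (succ (succ (succ zero))))) a (fun (g : Nat) => fun (δ : Nat) => succ δ) f) zero zero)
  ~> (fun (β : Nat) => fun (σ : Nat) => elimNat ((fun (a : forall (f : Nat), Type0) => fun (l : Nat) => a) (fun (τ : Nat) => Nat) (succ (succ (succ (succ zero))))) β (fun (o : Nat) => fun (p : Nat) => succ p) σ) zero zero
  ~> (fun (β : Nat) => elimNat ((fun (σ : forall (a : Nat), Type0) => fun (f : Nat) => σ) (fun (l : Nat) => Nat) (succ (succ (succ (succ zero))))) zero (fun (τ : Nat) => fun (o : Nat) => succ o) β) zero
  ~> elimNat ((fun (β : forall (σ : Nat), Type0) => fun (a : Nat) => β) (fun (f : Nat) => Nat) (succ (succ (succ (succ zero))))) zero (fun (l : Nat) => fun (τ : Nat) => succ τ) zero
  ~> zero
inferred type:
  Nat


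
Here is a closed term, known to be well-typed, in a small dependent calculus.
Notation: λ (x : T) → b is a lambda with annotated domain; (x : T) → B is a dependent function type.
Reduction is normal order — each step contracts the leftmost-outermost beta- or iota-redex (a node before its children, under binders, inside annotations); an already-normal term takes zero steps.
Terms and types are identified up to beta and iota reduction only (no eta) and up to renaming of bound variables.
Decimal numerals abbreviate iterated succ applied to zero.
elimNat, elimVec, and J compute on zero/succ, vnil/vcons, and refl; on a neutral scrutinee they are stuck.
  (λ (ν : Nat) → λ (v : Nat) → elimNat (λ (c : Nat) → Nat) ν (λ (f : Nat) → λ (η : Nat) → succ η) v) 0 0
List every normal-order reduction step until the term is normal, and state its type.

normal-order reduction sequence:
  (λ (ν : Nat) → λ (v : Nat) → elimNat (λ (c : Nat) → Nat) ν (λ (f : Nat) → λ (η : Nat) → succ η) v) 0 0
  ~> (λ (ν : Nat) → elimNat (λ (v : Nat) → Nat) 0 (λ (c : Nat) → λ (f : Nat) → succ f) ν) 0
  ~> elimNat (λ (ν : Nat) → Nat) 0 (λ (v : Nat) → λ (c : Nat) → succ c) 0
  ~> 0
type:
  Nat


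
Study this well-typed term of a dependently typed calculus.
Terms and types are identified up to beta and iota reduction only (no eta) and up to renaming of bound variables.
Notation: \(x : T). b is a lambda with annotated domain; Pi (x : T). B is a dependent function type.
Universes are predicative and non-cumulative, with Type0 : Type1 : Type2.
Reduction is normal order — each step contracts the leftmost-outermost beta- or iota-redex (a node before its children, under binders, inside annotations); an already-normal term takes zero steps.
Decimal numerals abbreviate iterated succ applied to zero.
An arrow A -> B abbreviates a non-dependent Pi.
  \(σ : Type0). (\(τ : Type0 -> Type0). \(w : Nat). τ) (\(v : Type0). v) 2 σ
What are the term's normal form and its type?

reduced normal form:
  \(σ : Type0). σ
inferred type:
  Type0 -> Type0
observation: 3 normal-order steps normalize the term, beginning with a beta-redex.


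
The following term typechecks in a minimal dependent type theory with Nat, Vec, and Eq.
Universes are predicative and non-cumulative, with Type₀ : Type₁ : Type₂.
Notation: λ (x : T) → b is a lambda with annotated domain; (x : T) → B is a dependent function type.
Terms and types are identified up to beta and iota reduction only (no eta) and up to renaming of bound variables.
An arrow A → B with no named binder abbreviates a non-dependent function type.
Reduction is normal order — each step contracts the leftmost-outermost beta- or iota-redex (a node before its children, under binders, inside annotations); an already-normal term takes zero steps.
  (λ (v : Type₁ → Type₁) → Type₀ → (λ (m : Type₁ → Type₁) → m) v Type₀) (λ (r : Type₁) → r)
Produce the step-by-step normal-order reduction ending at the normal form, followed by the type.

reduction (normal order):
  (λ (v : Type₁ → Type₁) → Type₀ → (λ (m : Type₁ → Type₁) → m) v Type₀) (λ (r : Type₁) → r)
  ~> Type₀ → (λ (v : Type₁ → Type₁) → v) (λ (m : Type₁) → m) Type₀
  ~> Type₀ → (λ (v : Type₁) → v) Type₀
  ~> Type₀ → Type₀
the term's type:
  Type₁


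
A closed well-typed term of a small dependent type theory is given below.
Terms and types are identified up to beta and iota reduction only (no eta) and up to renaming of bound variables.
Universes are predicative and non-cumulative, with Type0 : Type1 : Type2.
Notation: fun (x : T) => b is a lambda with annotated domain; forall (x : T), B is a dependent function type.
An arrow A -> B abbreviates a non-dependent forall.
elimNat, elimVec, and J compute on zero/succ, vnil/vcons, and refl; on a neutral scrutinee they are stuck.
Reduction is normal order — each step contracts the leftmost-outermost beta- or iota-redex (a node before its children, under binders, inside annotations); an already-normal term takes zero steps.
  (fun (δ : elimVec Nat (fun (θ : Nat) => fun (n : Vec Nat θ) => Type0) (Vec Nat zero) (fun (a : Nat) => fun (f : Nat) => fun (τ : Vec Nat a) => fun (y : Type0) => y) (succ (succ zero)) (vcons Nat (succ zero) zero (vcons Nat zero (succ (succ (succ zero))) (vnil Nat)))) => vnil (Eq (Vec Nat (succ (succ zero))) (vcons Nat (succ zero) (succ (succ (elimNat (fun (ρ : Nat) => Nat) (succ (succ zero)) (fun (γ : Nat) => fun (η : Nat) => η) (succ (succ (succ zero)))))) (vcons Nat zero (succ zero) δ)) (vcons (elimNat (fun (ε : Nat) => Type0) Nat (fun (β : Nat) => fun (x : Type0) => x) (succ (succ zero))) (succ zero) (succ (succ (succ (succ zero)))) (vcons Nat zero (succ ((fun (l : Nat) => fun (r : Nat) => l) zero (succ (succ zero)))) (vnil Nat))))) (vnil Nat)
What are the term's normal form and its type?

normal form:
  vnil (Eq (Vec Nat (succ (succ zero))) (vcons Nat (succ zero) (succ (succ (succ (succ zero)))) (vcons Nat zero (succ zero) (vnil Nat))) (vcons Nat (succ zero) (succ (succ (succ (succ zero)))) (vcons Nat zero (succ zero) (vnil Nat))))
inferred type:
  Vec (Eq (Vec Nat (succ (succ zero))) (vcons Nat (succ zero) (succ (succ (succ (succ zero)))) (vcons Nat zero (succ zero) (vnil Nat))) (vcons Nat (succ zero) (succ (succ (succ (succ zero)))) (vcons Nat zero (succ zero) (vnil Nat)))) zero
observation: 20 normal-order steps normalize the term, beginning with a beta-redex.


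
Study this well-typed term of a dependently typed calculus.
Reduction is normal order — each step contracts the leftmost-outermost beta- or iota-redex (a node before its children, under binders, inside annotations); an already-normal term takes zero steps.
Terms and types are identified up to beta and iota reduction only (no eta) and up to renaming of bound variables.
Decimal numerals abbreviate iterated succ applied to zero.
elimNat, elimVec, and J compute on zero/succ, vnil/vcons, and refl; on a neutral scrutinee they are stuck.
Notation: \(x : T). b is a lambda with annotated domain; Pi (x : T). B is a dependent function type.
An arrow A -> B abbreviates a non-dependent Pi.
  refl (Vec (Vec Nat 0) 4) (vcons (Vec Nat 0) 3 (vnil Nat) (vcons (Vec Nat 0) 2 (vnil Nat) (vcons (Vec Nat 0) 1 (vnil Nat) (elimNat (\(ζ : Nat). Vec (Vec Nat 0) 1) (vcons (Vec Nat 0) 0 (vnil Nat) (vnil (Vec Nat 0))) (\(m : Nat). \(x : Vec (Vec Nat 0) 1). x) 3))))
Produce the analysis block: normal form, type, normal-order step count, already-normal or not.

normal form:
  refl (Vec (Vec Nat 0) 4) (vcons (Vec Nat 0) 3 (vnil Nat) (vcons (Vec Nat 0) 2 (vnil Nat) (vcons (Vec Nat 0) 1 (vnil Nat) (vcons (Vec Nat 0) 0 (vnil Nat) (vnil (Vec Nat 0))))))
type:
  Eq (Vec (Vec Nat 0) 4) (vcons (Vec Nat 0) 3 (vnil Nat) (vcons (Vec Nat 0) 2 (vnil Nat) (vcons (Vec Nat 0) 1 (vnil Nat) (vcons (Vec Nat 0) 0 (vnil Nat) (vnil (Vec Nat 0)))))) (vcons (Vec Nat 0) 3 (vnil Nat) (vcons (Vec Nat 0) 2 (vnil Nat) (vcons (Vec Nat 0) 1 (vnil Nat) (vcons (Vec Nat 0) 0 (vnil Nat) (vnil (Vec Nat 0))))))
reduction steps (normal order): 10
term was already normal: no
first contracted redex: an elimNat iota-redex


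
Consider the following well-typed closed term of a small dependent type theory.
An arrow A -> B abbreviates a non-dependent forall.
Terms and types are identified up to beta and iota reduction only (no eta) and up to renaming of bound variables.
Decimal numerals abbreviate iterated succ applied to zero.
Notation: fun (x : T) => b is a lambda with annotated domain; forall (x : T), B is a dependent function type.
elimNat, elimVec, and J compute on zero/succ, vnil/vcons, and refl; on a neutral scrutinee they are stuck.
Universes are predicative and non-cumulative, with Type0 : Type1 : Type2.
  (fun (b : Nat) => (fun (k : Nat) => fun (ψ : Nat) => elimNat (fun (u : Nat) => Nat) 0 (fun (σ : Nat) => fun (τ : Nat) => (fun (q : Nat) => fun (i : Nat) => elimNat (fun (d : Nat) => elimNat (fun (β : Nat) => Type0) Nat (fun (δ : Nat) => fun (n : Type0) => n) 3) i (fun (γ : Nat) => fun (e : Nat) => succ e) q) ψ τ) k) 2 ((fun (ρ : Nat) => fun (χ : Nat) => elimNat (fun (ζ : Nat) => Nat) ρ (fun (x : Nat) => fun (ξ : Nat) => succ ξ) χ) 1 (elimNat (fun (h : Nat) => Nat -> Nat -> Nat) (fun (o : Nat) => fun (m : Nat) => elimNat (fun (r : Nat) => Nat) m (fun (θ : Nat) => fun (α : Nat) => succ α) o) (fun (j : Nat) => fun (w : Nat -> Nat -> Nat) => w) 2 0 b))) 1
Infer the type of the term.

the term's type:
  Nat


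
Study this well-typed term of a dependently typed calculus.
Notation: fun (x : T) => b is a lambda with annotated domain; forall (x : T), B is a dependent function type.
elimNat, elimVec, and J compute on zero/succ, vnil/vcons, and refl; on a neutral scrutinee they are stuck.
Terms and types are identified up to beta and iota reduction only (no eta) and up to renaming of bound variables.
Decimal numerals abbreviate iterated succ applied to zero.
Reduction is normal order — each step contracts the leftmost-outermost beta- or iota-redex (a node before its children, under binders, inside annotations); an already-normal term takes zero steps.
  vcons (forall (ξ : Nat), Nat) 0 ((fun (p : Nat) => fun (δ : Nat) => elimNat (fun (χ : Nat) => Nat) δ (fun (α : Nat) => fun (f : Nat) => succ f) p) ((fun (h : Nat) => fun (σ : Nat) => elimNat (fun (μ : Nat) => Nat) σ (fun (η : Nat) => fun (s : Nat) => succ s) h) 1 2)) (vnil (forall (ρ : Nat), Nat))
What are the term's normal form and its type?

resulting normal form:
  vcons (forall (ξ : Nat), Nat) 0 (fun (p : Nat) => succ (succ (succ p))) (vnil (forall (δ : Nat), Nat))
the term's type:
  Vec (forall (ξ : Nat), Nat) 1


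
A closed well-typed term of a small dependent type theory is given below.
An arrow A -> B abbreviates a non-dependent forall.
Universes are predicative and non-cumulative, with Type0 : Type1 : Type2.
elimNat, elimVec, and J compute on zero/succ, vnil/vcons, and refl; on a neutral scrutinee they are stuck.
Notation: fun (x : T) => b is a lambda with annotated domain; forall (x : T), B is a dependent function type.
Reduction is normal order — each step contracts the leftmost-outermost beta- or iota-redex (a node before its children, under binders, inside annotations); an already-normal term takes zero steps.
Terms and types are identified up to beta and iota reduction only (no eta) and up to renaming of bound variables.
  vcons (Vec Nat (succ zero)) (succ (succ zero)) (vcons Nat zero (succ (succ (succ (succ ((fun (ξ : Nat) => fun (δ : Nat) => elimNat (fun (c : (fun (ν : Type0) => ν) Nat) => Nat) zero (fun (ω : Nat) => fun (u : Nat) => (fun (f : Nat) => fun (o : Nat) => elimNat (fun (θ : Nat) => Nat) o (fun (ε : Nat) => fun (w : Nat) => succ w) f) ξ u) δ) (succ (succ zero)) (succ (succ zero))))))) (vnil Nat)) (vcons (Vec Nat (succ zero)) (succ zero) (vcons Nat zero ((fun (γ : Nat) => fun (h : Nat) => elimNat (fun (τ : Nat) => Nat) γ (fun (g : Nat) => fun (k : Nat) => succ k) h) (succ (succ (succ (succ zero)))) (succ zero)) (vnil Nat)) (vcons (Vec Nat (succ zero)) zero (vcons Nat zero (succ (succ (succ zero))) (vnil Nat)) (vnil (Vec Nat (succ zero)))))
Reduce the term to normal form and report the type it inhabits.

reduced normal form:
  vcons (Vec Nat (succ zero)) (succ (succ zero)) (vcons Nat zero (succ (succ (succ (succ (succ (succ (succ (succ zero)))))))) (vnil Nat)) (vcons (Vec Nat (succ zero)) (succ zero) (vcons Nat zero (succ (succ (succ (succ (succ zero))))) (vnil Nat)) (vcons (Vec Nat (succ zero)) zero (vcons Nat zero (succ (succ (succ zero))) (vnil Nat)) (vnil (Vec Nat (succ zero)))))
the term's type:
  Vec (Vec Nat (succ zero)) (succ (succ (succ zero)))


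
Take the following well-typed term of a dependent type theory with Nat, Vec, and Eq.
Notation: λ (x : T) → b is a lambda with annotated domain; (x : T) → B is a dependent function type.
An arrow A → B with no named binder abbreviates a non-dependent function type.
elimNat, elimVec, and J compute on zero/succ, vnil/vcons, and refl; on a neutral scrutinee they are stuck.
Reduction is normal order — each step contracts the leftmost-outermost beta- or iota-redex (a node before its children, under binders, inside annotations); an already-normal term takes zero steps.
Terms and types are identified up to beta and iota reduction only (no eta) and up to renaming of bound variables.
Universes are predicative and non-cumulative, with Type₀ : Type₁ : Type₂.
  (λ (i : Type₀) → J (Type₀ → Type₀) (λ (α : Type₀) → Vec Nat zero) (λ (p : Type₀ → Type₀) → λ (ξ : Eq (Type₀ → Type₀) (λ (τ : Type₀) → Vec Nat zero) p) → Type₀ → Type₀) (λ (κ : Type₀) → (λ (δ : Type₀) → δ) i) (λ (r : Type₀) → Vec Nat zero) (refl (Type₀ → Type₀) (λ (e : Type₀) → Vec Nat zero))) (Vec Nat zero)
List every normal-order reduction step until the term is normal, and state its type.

normal-order reduction:
  (λ (i : Type₀) → J (Type₀ → Type₀) (λ (α : Type₀) → Vec Nat zero) (λ (p : Type₀ → Type₀) → λ (ξ : Eq (Type₀ → Type₀) (λ (τ : Type₀) → Vec Nat zero) p) → Type₀ → Type₀) (λ (κ : Type₀) → (λ (δ : Type₀) → δ) i) (λ (r : Type₀) → Vec Nat zero) (refl (Type₀ → Type₀) (λ (e : Type₀) → Vec Nat zero))) (Vec Nat zero)
  ~> J (Type₀ → Type₀) (λ (i : Type₀) → Vec Nat zero) (λ (α : Type₀ → Type₀) → λ (p : Eq (Type₀ → Type₀) (λ (ξ : Type₀) → Vec Nat zero) α) → Type₀ → Type₀) (λ (τ : Type₀) → (λ (κ : Type₀) → κ) (Vec Nat zero)) (λ (δ : Type₀) → Vec Nat zero) (refl (Type₀ → Type₀) (λ (r : Type₀) → Vec Nat zero))
  ~> λ (i : Type₀) → (λ (α : Type₀) → α) (Vec Nat zero)
  ~> λ (i : Type₀) → Vec Nat zero
type:
  Type₀ → Type₀


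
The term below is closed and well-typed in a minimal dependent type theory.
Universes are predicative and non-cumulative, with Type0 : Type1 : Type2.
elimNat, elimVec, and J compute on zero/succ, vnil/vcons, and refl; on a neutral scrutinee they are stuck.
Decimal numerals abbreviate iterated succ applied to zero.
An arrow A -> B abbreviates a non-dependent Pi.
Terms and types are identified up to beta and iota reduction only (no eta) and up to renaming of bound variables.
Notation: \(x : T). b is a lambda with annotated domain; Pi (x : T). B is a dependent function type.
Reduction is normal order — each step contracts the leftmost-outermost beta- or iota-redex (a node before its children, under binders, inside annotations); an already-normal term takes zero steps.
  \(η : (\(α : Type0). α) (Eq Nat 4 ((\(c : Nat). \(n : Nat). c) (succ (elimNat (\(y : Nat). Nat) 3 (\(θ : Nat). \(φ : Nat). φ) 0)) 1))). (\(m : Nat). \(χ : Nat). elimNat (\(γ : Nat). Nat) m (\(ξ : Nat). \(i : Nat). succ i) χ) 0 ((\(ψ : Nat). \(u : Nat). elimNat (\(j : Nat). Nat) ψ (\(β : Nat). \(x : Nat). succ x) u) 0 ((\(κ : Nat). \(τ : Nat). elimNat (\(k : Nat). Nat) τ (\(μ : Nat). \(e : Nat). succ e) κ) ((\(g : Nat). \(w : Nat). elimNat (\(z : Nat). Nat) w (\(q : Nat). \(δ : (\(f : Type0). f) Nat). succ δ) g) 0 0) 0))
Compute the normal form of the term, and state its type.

normal form:
  \(η : Eq Nat 4 4). 0
the term's type:
  Eq Nat 4 4 -> Nat
observation: contracting a beta-redex first, the term normalizes in 16 steps.


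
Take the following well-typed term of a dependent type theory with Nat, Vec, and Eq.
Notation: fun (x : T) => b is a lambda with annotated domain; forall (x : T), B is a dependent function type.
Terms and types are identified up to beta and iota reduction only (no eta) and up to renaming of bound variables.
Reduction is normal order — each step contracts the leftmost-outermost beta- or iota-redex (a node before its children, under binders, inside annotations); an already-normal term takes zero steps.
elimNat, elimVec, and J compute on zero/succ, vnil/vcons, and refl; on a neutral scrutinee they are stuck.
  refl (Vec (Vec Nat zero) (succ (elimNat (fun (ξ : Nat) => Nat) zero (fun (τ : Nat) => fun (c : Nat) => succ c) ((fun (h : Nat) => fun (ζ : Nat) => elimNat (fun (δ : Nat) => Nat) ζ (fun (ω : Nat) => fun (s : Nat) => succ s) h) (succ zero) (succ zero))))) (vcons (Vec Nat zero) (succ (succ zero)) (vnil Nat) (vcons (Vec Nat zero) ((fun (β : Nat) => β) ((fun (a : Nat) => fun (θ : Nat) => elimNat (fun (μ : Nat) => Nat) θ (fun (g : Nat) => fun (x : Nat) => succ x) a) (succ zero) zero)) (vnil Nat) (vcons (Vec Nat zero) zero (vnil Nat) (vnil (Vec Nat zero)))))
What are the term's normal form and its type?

normal form:
  refl (Vec (Vec Nat zero) (succ (succ (succ zero)))) (vcons (Vec Nat zero) (succ (succ zero)) (vnil Nat) (vcons (Vec Nat zero) (succ zero) (vnil Nat) (vcons (Vec Nat zero) zero (vnil Nat) (vnil (Vec Nat zero)))))
the term's type:
  Eq (Vec (Vec Nat zero) (succ (succ (succ zero)))) (vcons (Vec Nat zero) (succ (succ zero)) (vnil Nat) (vcons (Vec Nat zero) (succ zero) (vnil Nat) (vcons (Vec Nat zero) zero (vnil Nat) (vnil (Vec Nat zero))))) (vcons (Vec Nat zero) (succ (succ zero)) (vnil Nat) (vcons (Vec Nat zero) (succ zero) (vnil Nat) (vcons (Vec Nat zero) zero (vnil Nat) (vnil (Vec Nat zero)))))
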